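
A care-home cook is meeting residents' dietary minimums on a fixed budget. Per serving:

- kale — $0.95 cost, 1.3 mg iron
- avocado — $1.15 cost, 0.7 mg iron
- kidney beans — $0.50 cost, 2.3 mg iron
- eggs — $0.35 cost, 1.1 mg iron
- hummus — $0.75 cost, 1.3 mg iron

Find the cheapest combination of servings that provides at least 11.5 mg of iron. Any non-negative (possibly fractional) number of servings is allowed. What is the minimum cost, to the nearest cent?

Cost per mg of iron: kidney beans $0.2174, eggs $0.3182, hummus $0.5769, kale $0.7308, avocado $1.6429.
With no serving limits, use only kidney beans: 11.5 mg / 2.3 mg = 5 servings × $0.50 = $2.50.

$2.50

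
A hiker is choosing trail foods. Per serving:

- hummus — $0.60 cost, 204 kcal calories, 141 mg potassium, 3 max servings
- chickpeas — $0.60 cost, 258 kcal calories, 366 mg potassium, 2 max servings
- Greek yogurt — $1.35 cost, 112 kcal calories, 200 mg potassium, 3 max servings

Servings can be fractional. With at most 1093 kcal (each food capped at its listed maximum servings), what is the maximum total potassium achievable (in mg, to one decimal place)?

1498.6 mg

Potassium per kcal: Greek yogurt 1.786, chickpeas 1.419, hummus 0.6912.
Take 3 servings of Greek yogurt: uses 336 kcal, +600.0 mg potassium (running total 600.0 mg).
Take 2 servings of chickpeas: uses 516 kcal, +732.0 mg potassium (running total 1332.0 mg).
Take 1.181 servings of hummus: uses 241 kcal, +166.6 mg potassium (running total 1498.6 mg).
Filling greedily by potassium-per-kcal is optimal for one linear limit, giving 1498.6 mg.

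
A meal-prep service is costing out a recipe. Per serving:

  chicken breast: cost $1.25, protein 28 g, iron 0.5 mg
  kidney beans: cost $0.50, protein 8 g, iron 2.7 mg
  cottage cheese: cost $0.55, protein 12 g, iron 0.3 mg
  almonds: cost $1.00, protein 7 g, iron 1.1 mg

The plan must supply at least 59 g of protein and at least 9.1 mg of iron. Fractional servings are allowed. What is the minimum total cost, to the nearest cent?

With two linear requirements the optimum uses one or two foods; enumerate the corners.
chicken breast only: max(59/28, 9.1/0.5) = 18.2 servings → $22.75.
kidney beans only: max(59/8, 9.1/2.7) = 7.375 servings → $3.69.
cottage cheese only: max(59/12, 9.1/0.3) = 30.33 servings → $16.68.
almonds only: max(59/7, 9.1/1.1) = 8.429 servings → $8.43.
chicken breast + kidney beans with both tight: 1.208 servings and 3.147 servings → $3.08.
chicken breast + cottage cheese: intersection lies outside the first quadrant.
chicken breast + almonds with both tight: 0.04396 servings and 8.253 servings → $8.31.
kidney beans + cottage cheese with both tight: 3.05 servings and 2.883 servings → $3.11.
kidney beans + almonds: intersection lies outside the first quadrant.
cottage cheese + almonds with both tight: 0.1081 servings and 8.243 servings → $8.30.
Cheapest feasible corner: $3.08.

$3.08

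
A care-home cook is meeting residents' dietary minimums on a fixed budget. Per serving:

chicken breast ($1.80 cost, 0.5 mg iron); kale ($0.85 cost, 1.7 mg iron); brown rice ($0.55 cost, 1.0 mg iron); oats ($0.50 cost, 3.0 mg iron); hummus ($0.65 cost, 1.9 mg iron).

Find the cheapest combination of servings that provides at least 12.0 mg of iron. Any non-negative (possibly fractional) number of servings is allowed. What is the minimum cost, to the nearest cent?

Cost per mg of iron: oats $0.1667, hummus $0.3421, kale $0.5000, brown rice $0.5500, chicken breast $3.6000.
With no serving limits, use only oats: 12.0 mg / 3.0 mg = 4 servings × $0.50 = $2.00.

$2.00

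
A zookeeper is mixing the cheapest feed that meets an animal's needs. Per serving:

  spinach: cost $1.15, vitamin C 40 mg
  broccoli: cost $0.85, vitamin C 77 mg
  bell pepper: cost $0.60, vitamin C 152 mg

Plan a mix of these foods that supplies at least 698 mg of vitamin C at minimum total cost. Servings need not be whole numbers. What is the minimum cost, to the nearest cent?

Cost per mg of vitamin C: bell pepper $0.0039, broccoli $0.0110, spinach $0.0288.
With no serving limits, use only bell pepper: 698 mg / 152 mg = 4.592 servings × $0.60 = $2.76.

$2.76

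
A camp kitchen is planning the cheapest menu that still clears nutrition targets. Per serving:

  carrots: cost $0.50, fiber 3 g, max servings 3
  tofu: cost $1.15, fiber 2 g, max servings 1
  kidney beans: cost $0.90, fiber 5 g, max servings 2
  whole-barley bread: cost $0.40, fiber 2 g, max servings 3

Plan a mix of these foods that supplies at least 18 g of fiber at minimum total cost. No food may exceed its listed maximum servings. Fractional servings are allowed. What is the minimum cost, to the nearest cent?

Cost per g of fiber: carrots $0.1667, kidney beans $0.1800, whole-barley bread $0.2000, tofu $0.5750.
Take 3 servings of carrots: +9.0 g fiber for $1.50 (total $1.50, still need 9.0 g).
Take 1.8 servings of kidney beans: +9.0 g fiber for $1.62 (total $3.12, still need 0.0 g).
Filling from the cheapest source first is optimal under one linear minimum: $3.12.

$3.12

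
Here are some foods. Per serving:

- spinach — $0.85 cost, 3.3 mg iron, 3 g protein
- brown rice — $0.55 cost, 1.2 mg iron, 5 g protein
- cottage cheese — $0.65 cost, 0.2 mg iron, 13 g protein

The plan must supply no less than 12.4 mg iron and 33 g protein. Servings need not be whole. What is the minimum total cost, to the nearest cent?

Two binding constraints pin down two serving amounts, so the optimal mix uses at most two foods. The candidates are each food alone (scaled to the tighter of iron/protein) and each pair with both constraints tight.
spinach only: max(12.4/3.3, 33/3) = 11 servings → $9.35.
brown rice only: max(12.4/1.2, 33/5) = 10.33 servings → $5.68.
cottage cheese only: max(12.4/0.2, 33/13) = 62 servings → $40.30.
spinach + brown rice with both tight: 1.736 servings and 5.558 servings → $4.53.
spinach + cottage cheese with both tight: 3.655 servings and 1.695 servings → $4.21.
brown rice + cottage cheese with both targets exact would need a negative amount; discard.
The minimum over all feasible corners is $4.21.

$4.21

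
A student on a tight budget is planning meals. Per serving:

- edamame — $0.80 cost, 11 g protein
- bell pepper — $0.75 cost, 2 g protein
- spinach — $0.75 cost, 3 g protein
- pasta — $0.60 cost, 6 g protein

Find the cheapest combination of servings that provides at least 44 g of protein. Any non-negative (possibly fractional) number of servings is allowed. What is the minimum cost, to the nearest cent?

Cost per g of protein: edamame $0.0727, pasta $0.1000, spinach $0.2500, bell pepper $0.3750.
With no serving limits, use only edamame: 44 g / 11 g = 4 servings × $0.80 = $3.20.

$3.20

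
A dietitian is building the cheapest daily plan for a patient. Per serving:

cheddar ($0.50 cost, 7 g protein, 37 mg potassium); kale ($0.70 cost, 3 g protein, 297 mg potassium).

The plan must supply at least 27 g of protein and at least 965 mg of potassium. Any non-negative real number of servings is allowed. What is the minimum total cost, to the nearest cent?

$3.35

cheddar only: max(27/7, 965/37) = 26.08 servings → $13.04.
kale only: max(27/3, 965/297) = 9 servings → $6.30.
cheddar + kale with both tight: 2.604 servings and 2.925 servings → $3.35.
So the least-cost plan costs $3.35.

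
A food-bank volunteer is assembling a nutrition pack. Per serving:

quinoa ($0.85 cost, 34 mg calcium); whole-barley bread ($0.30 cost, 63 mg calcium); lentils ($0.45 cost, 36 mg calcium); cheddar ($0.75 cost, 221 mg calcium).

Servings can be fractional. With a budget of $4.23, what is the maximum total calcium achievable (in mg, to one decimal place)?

Calcium per dollar: cheddar 294.7, whole-barley bread 210, lentils 80, quinoa 40.
With no serving limits, spend the whole cost allowance on cheddar: $4.23 / $0.75 × 221 mg = 1246.4 mg.

1246.4 mg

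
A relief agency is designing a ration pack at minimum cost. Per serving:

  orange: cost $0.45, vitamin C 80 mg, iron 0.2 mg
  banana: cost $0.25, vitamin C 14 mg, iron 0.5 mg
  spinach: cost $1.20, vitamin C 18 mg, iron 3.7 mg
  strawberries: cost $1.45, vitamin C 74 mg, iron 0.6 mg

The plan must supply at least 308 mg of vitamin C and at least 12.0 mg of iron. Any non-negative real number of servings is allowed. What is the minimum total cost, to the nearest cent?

$5.11

orange only: max(308/80, 12.0/0.2) = 60 servings → $27.00.
banana only: max(308/14, 12.0/0.5) = 24 servings → $6.00.
spinach only: max(308/18, 12.0/3.7) = 17.11 servings → $20.53.
strawberries only: max(308/74, 12.0/0.6) = 20 servings → $29.00.
orange + banana: the both-tight solution has a negative serving — not a feasible corner.
orange + spinach with both tight: 3.159 servings and 3.073 servings → $5.11.
orange + strawberries: intersection lies outside the first quadrant.
banana + spinach with both tight: 21.58 servings and 0.3271 servings → $5.79.
banana + strawberries: intersection lies outside the first quadrant.
spinach + strawberries with both tight: 2.674 servings and 3.512 servings → $8.30.
The minimum over all feasible corners is $5.11.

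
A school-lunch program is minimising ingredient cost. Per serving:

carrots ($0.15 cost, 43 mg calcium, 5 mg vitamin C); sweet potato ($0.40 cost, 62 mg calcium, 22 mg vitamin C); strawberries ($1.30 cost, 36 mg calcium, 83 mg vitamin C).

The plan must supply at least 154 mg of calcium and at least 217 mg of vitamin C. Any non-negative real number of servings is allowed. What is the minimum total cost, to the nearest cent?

$3.46

carrots only: max(154/43, 217/5) = 43.4 servings → $6.51.
sweet potato only: max(154/62, 217/22) = 9.864 servings → $3.95.
strawberries only: max(154/36, 217/83) = 4.278 servings → $5.56.
carrots + sweet potato with both targets exact would need a negative amount; discard.
carrots + strawberries with both tight: 1.467 servings and 2.526 servings → $3.50.
sweet potato + strawberries with both tight: 1.141 servings and 2.312 servings → $3.46.
Cheapest feasible corner: $3.46.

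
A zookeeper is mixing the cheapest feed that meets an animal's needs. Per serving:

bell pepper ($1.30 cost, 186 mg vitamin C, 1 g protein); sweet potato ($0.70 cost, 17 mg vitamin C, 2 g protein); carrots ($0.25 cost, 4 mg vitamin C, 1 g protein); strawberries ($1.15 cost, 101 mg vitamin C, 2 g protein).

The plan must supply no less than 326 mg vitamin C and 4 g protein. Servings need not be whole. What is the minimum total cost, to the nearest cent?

$2.79

The cheapest plan sits at a corner of the feasible region — with two constraints it uses at most two foods.
bell pepper only: max(326/186, 4/1) = 4 servings → $5.20.
sweet potato only: max(326/17, 4/2) = 19.18 servings → $13.42.
carrots only: max(326/4, 4/1) = 81.5 servings → $20.38.
strawberries only: max(326/101, 4/2) = 3.228 servings → $3.71.
bell pepper + sweet potato with both tight: 1.645 servings and 1.177 servings → $2.96.
bell pepper + carrots with both tight: 1.703 servings and 2.297 servings → $2.79.
bell pepper + strawberries with both tight: 0.9151 servings and 1.542 servings → $2.96.
sweet potato + carrots with both targets exact would need a negative amount; discard.
sweet potato + strawberries with both targets exact would need a negative amount; discard.
carrots + strawberries with both targets exact would need a negative amount; discard.
The minimum over all feasible corners is $2.79.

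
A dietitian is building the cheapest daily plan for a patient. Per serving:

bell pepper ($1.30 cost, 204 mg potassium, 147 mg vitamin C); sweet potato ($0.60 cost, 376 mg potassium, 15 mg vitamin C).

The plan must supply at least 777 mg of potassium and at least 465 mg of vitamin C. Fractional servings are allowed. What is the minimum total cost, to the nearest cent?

$4.29

Check every corner: each single food scaled to meet both minima, and each pair solved so both constraints bind.
bell pepper only: max(777/204, 465/147) = 3.809 servings → $4.95.
sweet potato only: max(777/376, 465/15) = 31 servings → $18.60.
bell pepper + sweet potato with both tight: 3.125 servings and 0.3708 servings → $4.29.
The minimum over all feasible corners is $4.29.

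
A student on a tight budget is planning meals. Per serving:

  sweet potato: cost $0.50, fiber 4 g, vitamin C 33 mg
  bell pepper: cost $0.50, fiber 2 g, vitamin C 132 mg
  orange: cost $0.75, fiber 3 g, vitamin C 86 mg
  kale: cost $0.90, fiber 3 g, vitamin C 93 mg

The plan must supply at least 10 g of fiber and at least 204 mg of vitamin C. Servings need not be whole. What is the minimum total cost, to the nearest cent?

An LP optimum is at a vertex; with two nutrient constraints at most two foods are used. Check each candidate.
sweet potato only: max(10/4, 204/33) = 6.182 servings → $3.09.
bell pepper only: max(10/2, 204/132) = 5 servings → $2.50.
orange only: max(10/3, 204/86) = 3.333 servings → $2.50.
kale only: max(10/3, 204/93) = 3.333 servings → $3.00.
sweet potato + bell pepper with both tight: 1.974 servings and 1.052 servings → $1.51.
sweet potato + orange with both tight: 1.012 servings and 1.984 servings → $1.99.
sweet potato + kale with both tight: 1.165 servings and 1.78 servings → $2.18.
bell pepper + orange with both targets exact would need a negative amount; discard.
bell pepper + kale: intersection lies outside the first quadrant.
orange + kale: the both-tight solution has a negative serving — not a feasible corner.
Cheapest feasible corner: $1.51.

$1.51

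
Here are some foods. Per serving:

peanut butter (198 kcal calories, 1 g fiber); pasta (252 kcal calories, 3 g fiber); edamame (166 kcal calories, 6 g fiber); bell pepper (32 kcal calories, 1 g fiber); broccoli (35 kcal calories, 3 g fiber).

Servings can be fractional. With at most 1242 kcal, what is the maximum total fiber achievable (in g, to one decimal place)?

106.5 g

Fiber per kcal: broccoli 0.08571, edamame 0.03614, bell pepper 0.03125, pasta 0.0119, peanut butter 0.005051.
With no serving limits, spend the whole calories allowance on broccoli: 1242 kcal / 35 kcal × 3 g = 106.5 g.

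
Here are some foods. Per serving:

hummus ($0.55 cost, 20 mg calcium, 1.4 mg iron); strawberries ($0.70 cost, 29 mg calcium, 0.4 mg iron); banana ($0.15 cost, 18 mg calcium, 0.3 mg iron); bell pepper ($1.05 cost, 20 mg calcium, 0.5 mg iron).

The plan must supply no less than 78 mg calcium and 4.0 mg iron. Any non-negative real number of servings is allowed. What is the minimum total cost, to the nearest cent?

$1.62

Check every corner: each single food scaled to meet both minima, and each pair solved so both constraints bind.
hummus only: max(78/20, 4.0/1.4) = 3.9 servings → $2.15.
strawberries only: max(78/29, 4.0/0.4) = 10 servings → $7.00.
banana only: max(78/18, 4.0/0.3) = 13.33 servings → $2.00.
bell pepper only: max(78/20, 4.0/0.5) = 8 servings → $8.40.
hummus + strawberries with both tight: 2.601 servings and 0.8957 servings → $2.06.
hummus + banana with both tight: 2.531 servings and 1.521 servings → $1.62.
hummus + bell pepper with both tight: 2.278 servings and 1.622 servings → $2.96.
strawberries + banana: intersection lies outside the first quadrant.
strawberries + bell pepper: intersection lies outside the first quadrant.
banana + bell pepper with both targets exact would need a negative amount; discard.
Cheapest feasible corner: $1.62.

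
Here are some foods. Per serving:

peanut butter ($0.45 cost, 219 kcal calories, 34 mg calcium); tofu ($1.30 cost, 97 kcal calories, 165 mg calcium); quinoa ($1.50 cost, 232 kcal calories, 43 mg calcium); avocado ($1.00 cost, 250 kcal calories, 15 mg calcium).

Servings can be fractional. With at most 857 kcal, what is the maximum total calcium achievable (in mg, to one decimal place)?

Calcium per kcal: tofu 1.701, quinoa 0.1853, peanut butter 0.1553, avocado 0.06.
With no serving limits, spend the whole calories allowance on tofu: 857 kcal / 97 kcal × 165 mg = 1457.8 mg.

1457.8 mg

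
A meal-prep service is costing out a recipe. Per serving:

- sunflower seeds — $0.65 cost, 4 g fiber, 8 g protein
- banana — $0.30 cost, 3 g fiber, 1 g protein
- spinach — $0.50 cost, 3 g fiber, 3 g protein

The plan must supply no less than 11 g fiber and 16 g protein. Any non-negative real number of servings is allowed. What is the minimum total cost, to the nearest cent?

$1.56

For a min-cost LP with two ≥-constraints, a basic feasible solution has at most two positive variables.
sunflower seeds only: max(11/4, 16/8) = 2.75 servings → $1.79.
banana only: max(11/3, 16/1) = 16 servings → $4.80.
spinach only: max(11/3, 16/3) = 5.333 servings → $2.67.
sunflower seeds + banana with both tight: 1.85 servings and 1.2 servings → $1.56.
sunflower seeds + spinach with both tight: 1.25 servings and 2 servings → $1.81.
banana + spinach with both targets exact would need a negative amount; discard.
Cheapest feasible corner: $1.56.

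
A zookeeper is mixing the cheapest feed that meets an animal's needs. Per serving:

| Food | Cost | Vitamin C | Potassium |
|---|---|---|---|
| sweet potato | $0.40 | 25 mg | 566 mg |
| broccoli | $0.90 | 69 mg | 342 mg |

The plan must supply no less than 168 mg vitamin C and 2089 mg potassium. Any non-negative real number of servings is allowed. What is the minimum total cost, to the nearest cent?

$2.40

With two linear requirements the optimum uses one or two foods; enumerate the corners.
sweet potato only: max(168/25, 2089/566) = 6.72 servings → $2.69.
broccoli only: max(168/69, 2089/342) = 6.108 servings → $5.50.
sweet potato + broccoli with both tight: 2.842 servings and 1.405 servings → $2.40.
Cheapest feasible corner: $2.40.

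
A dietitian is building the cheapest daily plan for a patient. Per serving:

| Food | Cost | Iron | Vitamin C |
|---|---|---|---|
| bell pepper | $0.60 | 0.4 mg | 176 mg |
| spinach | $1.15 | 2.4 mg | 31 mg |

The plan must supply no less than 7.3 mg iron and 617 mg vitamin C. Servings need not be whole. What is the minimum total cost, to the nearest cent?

$4.75

Two binding constraints pin down two serving amounts, so the optimal mix uses at most two foods. The candidates are each food alone (scaled to the tighter of iron/vitamin C) and each pair with both constraints tight.
bell pepper only: max(7.3/0.4, 617/176) = 18.25 servings → $10.95.
spinach only: max(7.3/2.4, 617/31) = 19.9 servings → $22.89.
bell pepper + spinach with both tight: 3.06 servings and 2.532 servings → $4.75.
Cheapest feasible corner: $4.75.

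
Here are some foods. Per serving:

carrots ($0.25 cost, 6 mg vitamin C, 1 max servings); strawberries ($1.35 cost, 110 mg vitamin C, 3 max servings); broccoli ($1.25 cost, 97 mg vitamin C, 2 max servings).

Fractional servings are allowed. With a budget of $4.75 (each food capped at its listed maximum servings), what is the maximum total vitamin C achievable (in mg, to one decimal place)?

384.3 mg

Vitamin C per dollar: strawberries 81.48, broccoli 77.6, carrots 24.
Take 3 servings of strawberries: spends $4.05, +330.0 mg vitamin C (running total 330.0 mg).
Take 0.56 servings of broccoli: spends $0.70, +54.3 mg vitamin C (running total 384.3 mg).
Filling greedily by vitamin C-per-dollar is optimal for one linear limit, giving 384.3 mg.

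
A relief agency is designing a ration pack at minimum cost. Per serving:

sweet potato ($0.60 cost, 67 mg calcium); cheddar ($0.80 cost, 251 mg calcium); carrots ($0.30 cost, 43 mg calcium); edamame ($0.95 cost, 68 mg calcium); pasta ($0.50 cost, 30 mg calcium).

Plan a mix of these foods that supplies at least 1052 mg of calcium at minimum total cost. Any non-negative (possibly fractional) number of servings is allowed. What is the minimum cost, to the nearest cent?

$3.35

Cost per mg of calcium: cheddar $0.0032, carrots $0.0070, sweet potato $0.0090, edamame $0.0140, pasta $0.0167.
With no serving limits, use only cheddar: 1052 mg / 251 mg = 4.191 servings × $0.80 = $3.35.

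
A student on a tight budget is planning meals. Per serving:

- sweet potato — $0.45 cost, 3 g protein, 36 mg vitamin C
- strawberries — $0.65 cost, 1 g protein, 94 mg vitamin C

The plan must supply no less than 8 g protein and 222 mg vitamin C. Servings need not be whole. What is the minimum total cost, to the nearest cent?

With two linear requirements the optimum uses one or two foods; enumerate the corners.
sweet potato only: max(8/3, 222/36) = 6.167 servings → $2.77.
strawberries only: max(8/1, 222/94) = 8 servings → $5.20.
sweet potato + strawberries with both tight: 2.154 servings and 1.537 servings → $1.97.
The minimum over all feasible corners is $1.97.

$1.97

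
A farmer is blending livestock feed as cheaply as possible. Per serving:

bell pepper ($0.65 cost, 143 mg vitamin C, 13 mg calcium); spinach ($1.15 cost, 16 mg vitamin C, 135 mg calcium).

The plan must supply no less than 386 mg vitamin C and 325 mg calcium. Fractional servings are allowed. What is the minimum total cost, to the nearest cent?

With two linear requirements the optimum uses one or two foods; enumerate the corners.
bell pepper only: max(386/143, 325/13) = 25 servings → $16.25.
spinach only: max(386/16, 325/135) = 24.12 servings → $27.74.
bell pepper + spinach with both tight: 2.456 servings and 2.171 servings → $4.09.
So the least-cost plan costs $4.09.

$4.09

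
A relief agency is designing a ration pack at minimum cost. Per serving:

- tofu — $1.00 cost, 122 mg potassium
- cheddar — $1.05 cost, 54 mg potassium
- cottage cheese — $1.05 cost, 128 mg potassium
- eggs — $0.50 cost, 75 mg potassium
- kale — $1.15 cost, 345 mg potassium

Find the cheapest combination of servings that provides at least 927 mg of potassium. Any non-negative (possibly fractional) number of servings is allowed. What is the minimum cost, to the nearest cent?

Cost per mg of potassium: kale $0.0033, eggs $0.0067, tofu $0.0082, cottage cheese $0.0082, cheddar $0.0194.
With no serving limits, use only kale: 927 mg / 345 mg = 2.687 servings × $1.15 = $3.09.

$3.09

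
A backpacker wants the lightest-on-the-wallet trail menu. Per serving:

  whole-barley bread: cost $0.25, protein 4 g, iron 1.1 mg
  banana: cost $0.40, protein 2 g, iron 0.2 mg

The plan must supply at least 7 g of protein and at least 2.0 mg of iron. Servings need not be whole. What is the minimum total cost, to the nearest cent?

$0.45

A basic optimal solution has at most two foods positive. Try each food alone and each pair with both targets met exactly.
whole-barley bread only: max(7/4, 2.0/1.1) = 1.818 servings → $0.45.
banana only: max(7/2, 2.0/0.2) = 10 servings → $4.00.
whole-barley bread + banana: the both-tight solution has a negative serving — not a feasible corner.
The minimum over all feasible corners is $0.45.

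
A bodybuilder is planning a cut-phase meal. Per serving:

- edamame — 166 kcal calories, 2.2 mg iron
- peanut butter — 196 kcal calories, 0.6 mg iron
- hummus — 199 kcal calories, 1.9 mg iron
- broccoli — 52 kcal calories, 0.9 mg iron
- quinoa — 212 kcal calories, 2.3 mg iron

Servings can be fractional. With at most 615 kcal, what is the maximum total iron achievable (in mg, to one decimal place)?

Iron per kcal: broccoli 0.01731, edamame 0.01325, quinoa 0.01085, hummus 0.009548, peanut butter 0.003061.
With no serving limits, spend the whole calories allowance on broccoli: 615 kcal / 52 kcal × 0.9 mg = 10.6 mg.

10.6 mg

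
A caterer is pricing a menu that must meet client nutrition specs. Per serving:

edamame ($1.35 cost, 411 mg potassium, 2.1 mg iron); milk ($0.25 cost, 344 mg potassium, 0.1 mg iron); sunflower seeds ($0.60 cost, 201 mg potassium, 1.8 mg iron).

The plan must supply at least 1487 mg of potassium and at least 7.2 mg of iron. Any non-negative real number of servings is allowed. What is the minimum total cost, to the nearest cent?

edamame only: max(1487/411, 7.2/2.1) = 3.618 servings → $4.88.
milk only: max(1487/344, 7.2/0.1) = 72 servings → $18.00.
sunflower seeds only: max(1487/201, 7.2/1.8) = 7.398 servings → $4.44.
edamame + milk with both tight: 3.417 servings and 0.24 servings → $4.67.
edamame + sunflower seeds: the both-tight solution has a negative serving — not a feasible corner.
milk + sunflower seeds with both tight: 2.052 servings and 3.886 servings → $2.84.
So the least-cost plan costs $2.84.

$2.84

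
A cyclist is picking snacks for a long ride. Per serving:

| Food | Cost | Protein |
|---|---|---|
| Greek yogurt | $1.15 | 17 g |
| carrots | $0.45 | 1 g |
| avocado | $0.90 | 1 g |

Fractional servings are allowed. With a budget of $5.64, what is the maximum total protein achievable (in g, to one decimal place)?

83.4 g

Protein per dollar: Greek yogurt 14.78, carrots 2.222, avocado 1.111.
With no serving limits, spend the whole cost allowance on Greek yogurt: $5.64 / $1.15 × 17 g = 83.4 g.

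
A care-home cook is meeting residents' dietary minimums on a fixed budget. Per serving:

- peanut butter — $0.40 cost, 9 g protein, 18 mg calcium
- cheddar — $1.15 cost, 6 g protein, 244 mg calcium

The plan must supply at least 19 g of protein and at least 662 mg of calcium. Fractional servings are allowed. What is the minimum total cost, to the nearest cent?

Compare the cost at each extreme point of the feasible region.
peanut butter only: max(19/9, 662/18) = 36.78 servings → $14.71.
cheddar only: max(19/6, 662/244) = 3.167 servings → $3.64.
peanut butter + cheddar with both tight: 0.318 servings and 2.69 servings → $3.22.
The minimum over all feasible corners is $3.22.

$3.22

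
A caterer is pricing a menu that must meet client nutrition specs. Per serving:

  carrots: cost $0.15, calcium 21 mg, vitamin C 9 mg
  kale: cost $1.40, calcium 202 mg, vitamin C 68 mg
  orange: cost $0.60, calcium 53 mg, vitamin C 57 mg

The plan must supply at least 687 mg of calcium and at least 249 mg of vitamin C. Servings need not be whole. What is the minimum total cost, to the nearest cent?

The cheapest plan sits at a corner of the feasible region — with two constraints it uses at most two foods.
carrots only: max(687/21, 249/9) = 32.71 servings → $4.91.
kale only: max(687/202, 249/68) = 3.662 servings → $5.13.
orange only: max(687/53, 249/57) = 12.96 servings → $7.78.
carrots + kale with both tight: 9.185 servings and 2.446 servings → $4.80.
carrots + orange: intersection lies outside the first quadrant.
kale + orange with both tight: 3.282 servings and 0.4528 servings → $4.87.
So the least-cost plan costs $4.80.

$4.80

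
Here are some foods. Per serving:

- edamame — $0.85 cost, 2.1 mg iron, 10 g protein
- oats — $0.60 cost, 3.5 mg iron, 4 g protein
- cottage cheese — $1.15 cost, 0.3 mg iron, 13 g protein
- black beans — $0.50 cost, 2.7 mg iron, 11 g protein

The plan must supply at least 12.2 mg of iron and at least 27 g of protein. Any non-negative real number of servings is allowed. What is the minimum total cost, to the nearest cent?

$2.15

edamame only: max(12.2/2.1, 27/10) = 5.81 servings → $4.94.
oats only: max(12.2/3.5, 27/4) = 6.75 servings → $4.05.
cottage cheese only: max(12.2/0.3, 27/13) = 40.67 servings → $46.77.
black beans only: max(12.2/2.7, 27/11) = 4.519 servings → $2.26.
edamame + oats with both tight: 1.718 servings and 2.455 servings → $2.93.
edamame + cottage cheese with both targets exact would need a negative amount; discard.
edamame + black beans: intersection lies outside the first quadrant.
oats + cottage cheese with both tight: 3.397 servings and 1.032 servings → $3.22.
oats + black beans with both tight: 2.213 servings and 1.65 servings → $2.15.
cottage cheese + black beans: intersection lies outside the first quadrant.
So the least-cost plan costs $2.15.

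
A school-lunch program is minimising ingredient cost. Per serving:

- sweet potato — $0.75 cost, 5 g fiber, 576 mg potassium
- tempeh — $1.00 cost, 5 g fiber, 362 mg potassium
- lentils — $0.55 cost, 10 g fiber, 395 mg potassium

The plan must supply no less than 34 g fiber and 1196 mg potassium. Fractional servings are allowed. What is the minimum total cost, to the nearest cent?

Two binding constraints pin down two serving amounts, so the optimal mix uses at most two foods. The candidates are each food alone (scaled to the tighter of fiber/potassium) and each pair with both constraints tight.
sweet potato only: max(34/5, 1196/576) = 6.8 servings → $5.10.
tempeh only: max(34/5, 1196/362) = 6.8 servings → $6.80.
lentils only: max(34/10, 1196/395) = 3.4 servings → $1.87.
sweet potato + tempeh: intersection lies outside the first quadrant.
sweet potato + lentils: intersection lies outside the first quadrant.
tempeh + lentils: the both-tight solution has a negative serving — not a feasible corner.
So the least-cost plan costs $1.87.

$1.87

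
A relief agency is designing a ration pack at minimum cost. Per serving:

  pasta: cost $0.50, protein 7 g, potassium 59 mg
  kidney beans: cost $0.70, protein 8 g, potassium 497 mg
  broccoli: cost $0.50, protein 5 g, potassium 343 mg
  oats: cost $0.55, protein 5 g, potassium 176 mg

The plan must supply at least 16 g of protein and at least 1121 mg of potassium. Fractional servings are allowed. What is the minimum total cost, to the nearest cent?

Minimising a linear cost over {protein ≥ 16, potassium ≥ 1121, servings ≥ 0} — the optimum is at a vertex, using one or two foods.
pasta only: max(16/7, 1121/59) = 19 servings → $9.50.
kidney beans only: max(16/8, 1121/497) = 2.256 servings → $1.58.
broccoli only: max(16/5, 1121/343) = 3.268 servings → $1.63.
oats only: max(16/5, 1121/176) = 6.369 servings → $3.50.
pasta + kidney beans with both targets exact would need a negative amount; discard.
pasta + broccoli with both targets exact would need a negative amount; discard.
pasta + oats: the both-tight solution has a negative serving — not a feasible corner.
kidney beans + broccoli with both targets exact would need a negative amount; discard.
kidney beans + oats with both targets exact would need a negative amount; discard.
broccoli + oats: intersection lies outside the first quadrant.
Cheapest feasible corner: $1.58.

$1.58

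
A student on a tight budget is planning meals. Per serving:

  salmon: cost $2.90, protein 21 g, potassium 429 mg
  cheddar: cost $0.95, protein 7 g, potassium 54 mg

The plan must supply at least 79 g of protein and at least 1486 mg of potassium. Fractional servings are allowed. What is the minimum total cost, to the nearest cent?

$10.89

This is a tiny linear program; its minimum lies at a vertex of the feasible set. List the vertices and price them.
salmon only: max(79/21, 1486/429) = 3.762 servings → $10.91.
cheddar only: max(79/7, 1486/54) = 27.52 servings → $26.14.
salmon + cheddar with both tight: 3.283 servings and 1.437 servings → $10.89.
So the least-cost plan costs $10.89.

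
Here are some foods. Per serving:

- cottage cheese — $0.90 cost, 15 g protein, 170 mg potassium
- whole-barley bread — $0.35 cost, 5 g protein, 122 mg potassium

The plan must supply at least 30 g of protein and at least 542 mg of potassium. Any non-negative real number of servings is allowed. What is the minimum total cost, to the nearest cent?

Compare the cost at each extreme point of the feasible region.
cottage cheese only: max(30/15, 542/170) = 3.188 servings → $2.87.
whole-barley bread only: max(30/5, 542/122) = 6 servings → $2.10.
cottage cheese + whole-barley bread with both tight: 0.9694 servings and 3.092 servings → $1.95.
Cheapest feasible corner: $1.95.

$1.95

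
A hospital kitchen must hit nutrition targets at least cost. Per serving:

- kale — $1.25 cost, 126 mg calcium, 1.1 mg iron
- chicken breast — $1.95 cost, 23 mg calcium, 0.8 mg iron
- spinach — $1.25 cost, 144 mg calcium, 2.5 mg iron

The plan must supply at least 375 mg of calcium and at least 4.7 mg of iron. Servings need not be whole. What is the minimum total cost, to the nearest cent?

$3.26

An LP optimum is at a vertex; with two nutrient constraints at most two foods are used. Check each candidate.
kale only: max(375/126, 4.7/1.1) = 4.273 servings → $5.34.
chicken breast only: max(375/23, 4.7/0.8) = 16.3 servings → $31.79.
spinach only: max(375/144, 4.7/2.5) = 2.604 servings → $3.26.
kale + chicken breast with both tight: 2.542 servings and 2.38 servings → $7.82.
kale + spinach with both tight: 1.665 servings and 1.148 servings → $3.52.
chicken breast + spinach: the both-tight solution has a negative serving — not a feasible corner.
The minimum over all feasible corners is $3.26.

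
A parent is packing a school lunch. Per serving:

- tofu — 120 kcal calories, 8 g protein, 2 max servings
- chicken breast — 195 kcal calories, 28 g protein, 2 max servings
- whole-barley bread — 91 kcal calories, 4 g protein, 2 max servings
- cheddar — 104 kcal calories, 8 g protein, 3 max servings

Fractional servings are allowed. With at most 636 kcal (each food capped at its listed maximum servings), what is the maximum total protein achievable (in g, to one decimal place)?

74.9 g

Protein per kcal: chicken breast 0.1436, cheddar 0.07692, tofu 0.06667, whole-barley bread 0.04396.
Take 2 servings of chicken breast: uses 390 kcal, +56.0 g protein (running total 56.0 g).
Take 2.365 servings of cheddar: uses 246 kcal, +18.9 g protein (running total 74.9 g).
Greedy by best ratio exhausts the calories allowance optimally: 74.9 g.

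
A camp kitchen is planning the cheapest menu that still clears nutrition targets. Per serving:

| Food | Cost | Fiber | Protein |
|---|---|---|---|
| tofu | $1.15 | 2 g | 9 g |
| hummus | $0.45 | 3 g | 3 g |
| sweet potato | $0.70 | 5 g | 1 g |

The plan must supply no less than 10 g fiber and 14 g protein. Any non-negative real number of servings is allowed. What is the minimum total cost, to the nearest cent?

For a min-cost LP with two ≥-constraints, a basic feasible solution has at most two positive variables.
tofu only: max(10/2, 14/9) = 5 servings → $5.75.
hummus only: max(10/3, 14/3) = 4.667 servings → $2.10.
sweet potato only: max(10/5, 14/1) = 14 servings → $9.80.
tofu + hummus with both tight: 0.5714 servings and 2.952 servings → $1.99.
tofu + sweet potato with both tight: 1.395 servings and 1.442 servings → $2.61.
hummus + sweet potato: the both-tight solution has a negative serving — not a feasible corner.
Cheapest feasible corner: $1.99.

$1.99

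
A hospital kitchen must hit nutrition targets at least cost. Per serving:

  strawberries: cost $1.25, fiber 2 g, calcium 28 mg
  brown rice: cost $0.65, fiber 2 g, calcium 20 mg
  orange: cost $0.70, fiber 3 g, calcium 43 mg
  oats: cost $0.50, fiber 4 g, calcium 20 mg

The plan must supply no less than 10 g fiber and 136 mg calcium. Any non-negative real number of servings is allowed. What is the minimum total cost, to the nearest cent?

Compare the cost at each extreme point of the feasible region.
strawberries only: max(10/2, 136/28) = 5 servings → $6.25.
brown rice only: max(10/2, 136/20) = 6.8 servings → $4.42.
orange only: max(10/3, 136/43) = 3.333 servings → $2.33.
oats only: max(10/4, 136/20) = 6.8 servings → $3.40.
strawberries + brown rice with both tight: 4.5 servings and 0.5 servings → $5.95.
strawberries + orange: the both-tight solution has a negative serving — not a feasible corner.
strawberries + oats with both tight: 4.778 servings and 0.1111 servings → $6.03.
brown rice + orange with both tight: 0.8462 servings and 2.769 servings → $2.49.
brown rice + oats: intersection lies outside the first quadrant.
orange + oats with both tight: 3.071 servings and 0.1964 servings → $2.25.
So the least-cost plan costs $2.25.

$2.25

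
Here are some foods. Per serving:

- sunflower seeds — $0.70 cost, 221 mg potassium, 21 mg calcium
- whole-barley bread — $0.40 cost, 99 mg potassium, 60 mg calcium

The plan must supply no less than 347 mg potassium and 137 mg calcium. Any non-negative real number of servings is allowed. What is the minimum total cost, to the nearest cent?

Compare the cost at each extreme point of the feasible region.
sunflower seeds only: max(347/221, 137/21) = 6.524 servings → $4.57.
whole-barley bread only: max(347/99, 137/60) = 3.505 servings → $1.40.
sunflower seeds + whole-barley bread with both tight: 0.649 servings and 2.056 servings → $1.28.
Cheapest feasible corner: $1.28.

$1.28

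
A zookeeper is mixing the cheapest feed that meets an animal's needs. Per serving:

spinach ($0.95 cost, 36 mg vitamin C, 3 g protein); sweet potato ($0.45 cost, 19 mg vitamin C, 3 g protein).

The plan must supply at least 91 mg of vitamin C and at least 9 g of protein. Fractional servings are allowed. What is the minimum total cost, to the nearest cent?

An LP optimum is at a vertex; with two nutrient constraints at most two foods are used. Check each candidate.
spinach only: max(91/36, 9/3) = 3 servings → $2.85.
sweet potato only: max(91/19, 9/3) = 4.789 servings → $2.16.
spinach + sweet potato with both tight: 2 servings and 1 serving → $2.35.
Cheapest feasible corner: $2.16.

$2.16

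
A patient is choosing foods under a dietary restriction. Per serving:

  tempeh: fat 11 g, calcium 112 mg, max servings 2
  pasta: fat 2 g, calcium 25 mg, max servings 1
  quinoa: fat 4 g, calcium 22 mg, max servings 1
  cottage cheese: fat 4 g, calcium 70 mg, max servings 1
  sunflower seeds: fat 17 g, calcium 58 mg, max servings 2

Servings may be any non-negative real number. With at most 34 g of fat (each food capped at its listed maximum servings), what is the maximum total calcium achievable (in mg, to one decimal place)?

Calcium per g fat: cottage cheese 17.5, pasta 12.5, tempeh 10.18, quinoa 5.5, sunflower seeds 3.412.
Take 1 serving of cottage cheese: uses 4 g fat, +70.0 mg calcium (running total 70.0 mg).
Take 1 serving of pasta: uses 2 g fat, +25.0 mg calcium (running total 95.0 mg).
Take 2 servings of tempeh: uses 22 g fat, +224.0 mg calcium (running total 319.0 mg).
Take 1 serving of quinoa: uses 4 g fat, +22.0 mg calcium (running total 341.0 mg).
Take 0.1176 servings of sunflower seeds: uses 2 g fat, +6.8 mg calcium (running total 347.8 mg).
Filling greedily by calcium-per-g fat is optimal for one linear limit, giving 347.8 mg.

347.8 mg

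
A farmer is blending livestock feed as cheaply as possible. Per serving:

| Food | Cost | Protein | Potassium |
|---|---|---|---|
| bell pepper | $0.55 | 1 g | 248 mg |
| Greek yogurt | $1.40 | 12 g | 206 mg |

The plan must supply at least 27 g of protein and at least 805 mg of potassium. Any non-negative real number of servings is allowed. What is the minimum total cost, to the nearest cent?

Check every corner: each single food scaled to meet both minima, and each pair solved so both constraints bind.
bell pepper only: max(27/1, 805/248) = 27 servings → $14.85.
Greek yogurt only: max(27/12, 805/206) = 3.908 servings → $5.47.
bell pepper + Greek yogurt with both tight: 1.479 servings and 2.127 servings → $3.79.
Cheapest feasible corner: $3.79.

$3.79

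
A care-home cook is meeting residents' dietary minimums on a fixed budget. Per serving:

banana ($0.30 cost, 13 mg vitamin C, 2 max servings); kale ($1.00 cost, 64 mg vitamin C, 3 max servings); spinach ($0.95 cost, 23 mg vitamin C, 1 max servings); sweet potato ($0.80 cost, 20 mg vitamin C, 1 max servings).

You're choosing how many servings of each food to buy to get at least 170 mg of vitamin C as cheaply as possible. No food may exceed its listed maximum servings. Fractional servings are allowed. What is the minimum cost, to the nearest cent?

Cost per mg of vitamin C: kale $0.0156, banana $0.0231, sweet potato $0.0400, spinach $0.0413.
Take 2.656 servings of kale: +170.0 mg vitamin C for $2.66 (total $2.66, still need 0.0 mg).
Filling from the cheapest source first is optimal under one linear minimum: $2.66.

$2.66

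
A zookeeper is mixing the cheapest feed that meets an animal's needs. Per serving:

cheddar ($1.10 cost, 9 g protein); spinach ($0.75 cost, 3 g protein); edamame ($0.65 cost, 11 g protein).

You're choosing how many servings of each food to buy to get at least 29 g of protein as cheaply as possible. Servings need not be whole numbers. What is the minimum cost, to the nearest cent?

$1.71

Cost per g of protein: edamame $0.0591, cheddar $0.1222, spinach $0.2500.
With no serving limits, use only edamame: 29 g / 11 g = 2.636 servings × $0.65 = $1.71.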